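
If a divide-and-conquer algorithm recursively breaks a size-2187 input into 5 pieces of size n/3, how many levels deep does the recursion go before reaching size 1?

For divide and conquer with division factor 3:

Problem sizes at each level:
Level 0: 2187
Level 1: 729
Level 2: 243
Level 3: 81
Level 4: 27
Level 5: 9
Level 6: 3
Level 7: 1

The root is level 0 and the size-1 base case is level 7 (the tree spans levels 0 through 7, i.e. 8 levels counting the root), so the depth is the number of divisions: log_3(2187) = 7

The recursion tree depth is log_3(2187) = 7. At each level, the problem size is divided by 3, so it takes 7 divisions to reduce to a base case of size 1. The algorithm makes 5 recursive calls at each level.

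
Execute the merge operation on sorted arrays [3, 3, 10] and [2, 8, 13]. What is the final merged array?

Merging process:

Compare 3 vs 2: take 2 from right. Merged: [2]
Compare 3 vs 8: take 3 from left. Merged: [2, 3]
Compare 3 vs 8: take 3 from left. Merged: [2, 3, 3]
Compare 10 vs 8: take 8 from right. Merged: [2, 3, 3, 8]
Compare 10 vs 13: take 10 from left. Merged: [2, 3, 3, 8, 10]
Append remaining from right: [13]. Merged: [2, 3, 3, 8, 10, 13]

Final merged array: [2, 3, 3, 8, 10, 13]
Total comparisons: 5

The merged array is [2, 3, 3, 8, 10, 13], requiring 5 comparisons. The merge step runs in O(n) time where n is the total number of elements.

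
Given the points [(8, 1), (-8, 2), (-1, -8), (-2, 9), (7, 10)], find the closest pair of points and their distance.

Computing all pairwise distances among 5 points:

d((8, 1), (-8, 2)) = 16.0312
d((8, 1), (-1, -8)) = 12.7279
d((8, 1), (-2, 9)) = 12.8062
d((8, 1), (7, 10)) = 9.0554 <-- minimum
d((-8, 2), (-1, -8)) = 12.2066
d((-8, 2), (-2, 9)) = 9.2195
d((-8, 2), (7, 10)) = 17.0
d((-1, -8), (-2, 9)) = 17.0294
d((-1, -8), (7, 10)) = 19.6977
d((-2, 9), (7, 10)) = 9.0554 <-- minimum

Minimum distance: 9.0554 (tie among 2 pairs: (8, 1) and (7, 10); (-2, 9) and (7, 10))

The minimum Euclidean distance is 9.0554. There is a tie: 2 pairs achieve this minimum — (8, 1) and (7, 10); (-2, 9) and (7, 10). Any of these is a valid closest pair. For 5 points, brute-force pairwise comparison is shown above. For large n, the divide-and-conquer algorithm (sort by x, recurse on halves, check the dividing strip) achieves O(n log n).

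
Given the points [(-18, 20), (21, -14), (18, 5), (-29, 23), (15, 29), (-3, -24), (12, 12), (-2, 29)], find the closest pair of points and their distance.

Computing all pairwise distances among 8 points:

d((-18, 20), (21, -14)) = 51.7397
d((-18, 20), (18, 5)) = 39.0
d((-18, 20), (-29, 23)) = 11.4018
d((-18, 20), (15, 29)) = 34.2053
d((-18, 20), (-3, -24)) = 46.4866
d((-18, 20), (12, 12)) = 31.0483
d((-18, 20), (-2, 29)) = 18.3576
d((21, -14), (18, 5)) = 19.2354
d((21, -14), (-29, 23)) = 62.2013
d((21, -14), (15, 29)) = 43.4166
d((21, -14), (-3, -24)) = 26.0
d((21, -14), (12, 12)) = 27.5136
d((21, -14), (-2, 29)) = 48.7647
d((18, 5), (-29, 23)) = 50.3289
d((18, 5), (15, 29)) = 24.1868
d((18, 5), (-3, -24)) = 35.805
d((18, 5), (12, 12)) = 9.2195 <-- minimum
d((18, 5), (-2, 29)) = 31.241
d((-29, 23), (15, 29)) = 44.4072
d((-29, 23), (-3, -24)) = 53.7122
d((-29, 23), (12, 12)) = 42.45
d((-29, 23), (-2, 29)) = 27.6586
d((15, 29), (-3, -24)) = 55.9732
d((15, 29), (12, 12)) = 17.2627
d((15, 29), (-2, 29)) = 17.0
d((-3, -24), (12, 12)) = 39.0
d((-3, -24), (-2, 29)) = 53.0094
d((12, 12), (-2, 29)) = 22.0227

Closest pair: (18, 5) and (12, 12) with distance 9.2195

The closest pair is (18, 5) and (12, 12) with Euclidean distance 9.2195. For 8 points, brute-force pairwise comparison is shown above. For large n, the divide-and-conquer algorithm (sort by x, recurse on halves, check the dividing strip) achieves O(n log n).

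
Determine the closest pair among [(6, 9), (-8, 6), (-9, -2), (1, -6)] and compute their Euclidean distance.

Computing all pairwise distances among 4 points:

d((6, 9), (-8, 6)) = 14.3178
d((6, 9), (-9, -2)) = 18.6011
d((6, 9), (1, -6)) = 15.8114
d((-8, 6), (-9, -2)) = 8.0623 <-- minimum
d((-8, 6), (1, -6)) = 15.0
d((-9, -2), (1, -6)) = 10.7703

Closest pair: (-8, 6) and (-9, -2) with distance 8.0623

The closest pair is (-8, 6) and (-9, -2) with Euclidean distance 8.0623. For 4 points, brute-force pairwise comparison is shown above. For large n, the divide-and-conquer algorithm (sort by x, recurse on halves, check the dividing strip) achieves O(n log n).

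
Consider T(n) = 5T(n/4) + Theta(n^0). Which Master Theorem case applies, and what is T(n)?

Master Theorem for T(n) = 5T(n/4) + O(n^0):

a = 5, b = 4, c = 0
log_b(a) = log_4(5) = 1.1610

Case 1: c = 0 < log_4(5) = 1.1610
T(n) = O(n^(log_4 5))

For T(n) = 5T(n/4) + O(n^0): log_4(5) = 1.1610. This is Case 1 of the Master Theorem (c < log_b(a), work dominated by leaves), giving O(n^(log_4 5)).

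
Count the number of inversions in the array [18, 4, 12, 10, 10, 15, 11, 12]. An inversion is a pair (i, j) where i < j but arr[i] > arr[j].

Finding inversions in [18, 4, 12, 10, 10, 15, 11, 12]:

(0, 1): arr[0]=18 > arr[1]=4
(0, 2): arr[0]=18 > arr[2]=12
(0, 3): arr[0]=18 > arr[3]=10
(0, 4): arr[0]=18 > arr[4]=10
(0, 5): arr[0]=18 > arr[5]=15
(0, 6): arr[0]=18 > arr[6]=11
(0, 7): arr[0]=18 > arr[7]=12
(2, 3): arr[2]=12 > arr[3]=10
(2, 4): arr[2]=12 > arr[4]=10
(2, 6): arr[2]=12 > arr[6]=11
(5, 6): arr[5]=15 > arr[6]=11
(5, 7): arr[5]=15 > arr[7]=12

Total inversions: 12

The array has 12 inversion(s): (0,1), (0,2), (0,3), (0,4), (0,5), (0,6), (0,7), (2,3), (2,4), (2,6), (5,6), (5,7). Each pair (i,j) satisfies i < j and arr[i] > arr[j].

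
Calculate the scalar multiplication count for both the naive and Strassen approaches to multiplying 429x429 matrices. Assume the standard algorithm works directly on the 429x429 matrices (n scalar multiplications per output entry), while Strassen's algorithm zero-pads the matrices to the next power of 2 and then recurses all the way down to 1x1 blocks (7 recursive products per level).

Matrix multiplication for 429x429 matrices:

Strassen's algorithm requires power-of-2 dimensions. Pad 429x429 to 512x512 (next power of 2).

Standard algorithm: 429^3 = 78953589 multiplications
Strassen's algorithm: 7^(log2(512)) = 7^9 = 40353607 multiplications
Savings: 78953589 - 40353607 = 38599982 multiplications

Standard: 78953589 multiplications (429^3). Strassen: 40353607 multiplications (7^9, after padding to 512x512). Strassen reduces 8 recursive multiplications to 7 at each level.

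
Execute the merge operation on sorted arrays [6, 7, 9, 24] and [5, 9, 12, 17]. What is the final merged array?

Merging process:

Compare 6 vs 5: take 5 from right. Merged: [5]
Compare 6 vs 9: take 6 from left. Merged: [5, 6]
Compare 7 vs 9: take 7 from left. Merged: [5, 6, 7]
Compare 9 vs 9: take 9 from left. Merged: [5, 6, 7, 9]
Compare 24 vs 9: take 9 from right. Merged: [5, 6, 7, 9, 9]
Compare 24 vs 12: take 12 from right. Merged: [5, 6, 7, 9, 9, 12]
Compare 24 vs 17: take 17 from right. Merged: [5, 6, 7, 9, 9, 12, 17]
Append remaining from left: [24]. Merged: [5, 6, 7, 9, 9, 12, 17, 24]

Final merged array: [5, 6, 7, 9, 9, 12, 17, 24]
Total comparisons: 7

The merged array is [5, 6, 7, 9, 9, 12, 17, 24], requiring 7 comparisons. The merge step runs in O(n) time where n is the total number of elements.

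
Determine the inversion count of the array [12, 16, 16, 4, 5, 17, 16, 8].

Finding inversions in [12, 16, 16, 4, 5, 17, 16, 8]:

(0, 3): arr[0]=12 > arr[3]=4
(0, 4): arr[0]=12 > arr[4]=5
(0, 7): arr[0]=12 > arr[7]=8
(1, 3): arr[1]=16 > arr[3]=4
(1, 4): arr[1]=16 > arr[4]=5
(1, 7): arr[1]=16 > arr[7]=8
(2, 3): arr[2]=16 > arr[3]=4
(2, 4): arr[2]=16 > arr[4]=5
(2, 7): arr[2]=16 > arr[7]=8
(5, 6): arr[5]=17 > arr[6]=16
(5, 7): arr[5]=17 > arr[7]=8
(6, 7): arr[6]=16 > arr[7]=8

Total inversions: 12

The array has 12 inversion(s): (0,3), (0,4), (0,7), (1,3), (1,4), (1,7), (2,3), (2,4), (2,7), (5,6), (5,7), (6,7). Each pair (i,j) satisfies i < j and arr[i] > arr[j].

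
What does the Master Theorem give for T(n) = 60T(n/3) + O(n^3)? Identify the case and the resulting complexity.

Master Theorem for T(n) = 60T(n/3) + O(n^3):

a = 60, b = 3, c = 3
log_b(a) = log_3(60) = 3.7268

Case 1: c = 3 < log_3(60) = 3.7268
T(n) = O(n^(log_3 60))

For T(n) = 60T(n/3) + O(n^3): log_3(60) = 3.7268. This is Case 1 of the Master Theorem (c < log_b(a), work dominated by leaves), giving O(n^(log_3 60)).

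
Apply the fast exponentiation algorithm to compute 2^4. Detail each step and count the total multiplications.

Computing 2^4 by squaring (build up from 2^1; each line after the first costs one multiplication):

2^1 = 2
2^2 = (2^1)^2 = 2^2 = 4
2^4 = (2^2)^2 = 4^2 = 16

Result: 16
Multiplications needed: 2 (2 lines after 2^1)

2^4 = 16. Using exponentiation by squaring, this requires 2 multiplications. The key idea: if the exponent is even, square the half-power; if odd, multiply by the base once.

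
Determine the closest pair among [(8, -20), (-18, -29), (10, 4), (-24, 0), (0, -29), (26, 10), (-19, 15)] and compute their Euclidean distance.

Computing all pairwise distances among 7 points:

d((8, -20), (-18, -29)) = 27.5136
d((8, -20), (10, 4)) = 24.0832
d((8, -20), (-24, 0)) = 37.7359
d((8, -20), (0, -29)) = 12.0416 <-- minimum
d((8, -20), (26, 10)) = 34.9857
d((8, -20), (-19, 15)) = 44.2041
d((-18, -29), (10, 4)) = 43.2782
d((-18, -29), (-24, 0)) = 29.6142
d((-18, -29), (0, -29)) = 18.0
d((-18, -29), (26, 10)) = 58.7963
d((-18, -29), (-19, 15)) = 44.0114
d((10, 4), (-24, 0)) = 34.2345
d((10, 4), (0, -29)) = 34.4819
d((10, 4), (26, 10)) = 17.088
d((10, 4), (-19, 15)) = 31.0161
d((-24, 0), (0, -29)) = 37.6431
d((-24, 0), (26, 10)) = 50.9902
d((-24, 0), (-19, 15)) = 15.8114
d((0, -29), (26, 10)) = 46.8722
d((0, -29), (-19, 15)) = 47.927
d((26, 10), (-19, 15)) = 45.2769

Closest pair: (8, -20) and (0, -29) with distance 12.0416

The closest pair is (8, -20) and (0, -29) with Euclidean distance 12.0416. For 7 points, brute-force pairwise comparison is shown above. For large n, the divide-and-conquer algorithm (sort by x, recurse on halves, check the dividing strip) achieves O(n log n).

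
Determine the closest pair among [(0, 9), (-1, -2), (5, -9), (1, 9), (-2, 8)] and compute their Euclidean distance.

Computing all pairwise distances among 5 points:

d((0, 9), (-1, -2)) = 11.0454
d((0, 9), (5, -9)) = 18.6815
d((0, 9), (1, 9)) = 1.0 <-- minimum
d((0, 9), (-2, 8)) = 2.2361
d((-1, -2), (5, -9)) = 9.2195
d((-1, -2), (1, 9)) = 11.1803
d((-1, -2), (-2, 8)) = 10.0499
d((5, -9), (1, 9)) = 18.4391
d((5, -9), (-2, 8)) = 18.3848
d((1, 9), (-2, 8)) = 3.1623

Closest pair: (0, 9) and (1, 9) with distance 1.0

The closest pair is (0, 9) and (1, 9) with Euclidean distance 1.0. For 5 points, brute-force pairwise comparison is shown above. For large n, the divide-and-conquer algorithm (sort by x, recurse on halves, check the dividing strip) achieves O(n log n).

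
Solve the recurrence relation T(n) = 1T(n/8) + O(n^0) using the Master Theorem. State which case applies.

Master Theorem for T(n) = 1T(n/8) + O(n^0):

a = 1, b = 8, c = 0
log_b(a) = log_8(1) = 0.0000

Case 2: c = 0 = log_8(1) = 0.0000
T(n) = O(n^0 log n) = O(log n)

For T(n) = 1T(n/8) + O(n^0): log_8(1) = 0.0000. This is Case 2 of the Master Theorem (c = log_b(a), equal work at all levels), giving O(log n).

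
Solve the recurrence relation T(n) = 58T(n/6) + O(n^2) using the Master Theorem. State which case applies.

Master Theorem for T(n) = 58T(n/6) + O(n^2):

a = 58, b = 6, c = 2
log_b(a) = log_6(58) = 2.2662

Case 1: c = 2 < log_6(58) = 2.2662
T(n) = O(n^(log_6 58))

For T(n) = 58T(n/6) + O(n^2): log_6(58) = 2.2662. This is Case 1 of the Master Theorem (c < log_b(a), work dominated by leaves), giving O(n^(log_6 58)).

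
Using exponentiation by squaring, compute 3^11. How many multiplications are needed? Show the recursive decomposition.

Computing 3^11 by squaring (build up from 3^1; each line after the first costs one multiplication):

3^1 = 3
3^2 = (3^1)^2 = 3^2 = 9
3^4 = (3^2)^2 = 9^2 = 81
3^5 = 3 * 3^4 = 3 * 81 = 243
3^10 = (3^5)^2 = 243^2 = 59049
3^11 = 3 * 3^10 = 3 * 59049 = 177147

Result: 177147
Multiplications needed: 5 (5 lines after 3^1)

3^11 = 177147. Using exponentiation by squaring, this requires 5 multiplications. The key idea: if the exponent is even, square the half-power; if odd, multiply by the base once.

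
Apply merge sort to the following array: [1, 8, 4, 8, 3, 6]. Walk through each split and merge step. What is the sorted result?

Merge sort trace:

Split: [1, 8, 4, 8, 3, 6] -> [1, 8, 4] and [8, 3, 6]
  Split: [1, 8, 4] -> [1] and [8, 4]
    Split: [8, 4] -> [8] and [4]
    Merge: [8] + [4] -> [4, 8]
  Merge: [1] + [4, 8] -> [1, 4, 8]
  Split: [8, 3, 6] -> [8] and [3, 6]
    Split: [3, 6] -> [3] and [6]
    Merge: [3] + [6] -> [3, 6]
  Merge: [8] + [3, 6] -> [3, 6, 8]
Merge: [1, 4, 8] + [3, 6, 8] -> [1, 3, 4, 6, 8, 8]

Final sorted array: [1, 3, 4, 6, 8, 8]

The merge sort proceeds by recursively splitting the array and merging sorted halves.
After all merges, the sorted array is [1, 3, 4, 6, 8, 8].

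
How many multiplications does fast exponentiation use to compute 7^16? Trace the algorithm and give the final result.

Computing 7^16 by squaring (build up from 7^1; each line after the first costs one multiplication):

7^1 = 7
7^2 = (7^1)^2 = 7^2 = 49
7^4 = (7^2)^2 = 49^2 = 2401
7^8 = (7^4)^2 = 2401^2 = 5764801
7^16 = (7^8)^2 = 5764801^2 = 33232930569601

Result: 33232930569601
Multiplications needed: 4 (4 lines after 7^1)

7^16 = 33232930569601. Using exponentiation by squaring, this requires 4 multiplications. The key idea: if the exponent is even, square the half-power; if odd, multiply by the base once.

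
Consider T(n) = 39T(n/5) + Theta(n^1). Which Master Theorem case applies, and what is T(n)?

Master Theorem for T(n) = 39T(n/5) + O(n^1):

a = 39, b = 5, c = 1
log_b(a) = log_5(39) = 2.2763

Case 1: c = 1 < log_5(39) = 2.2763
T(n) = O(n^(log_5 39))

For T(n) = 39T(n/5) + O(n^1): log_5(39) = 2.2763. This is Case 1 of the Master Theorem (c < log_b(a), work dominated by leaves), giving O(n^(log_5 39)).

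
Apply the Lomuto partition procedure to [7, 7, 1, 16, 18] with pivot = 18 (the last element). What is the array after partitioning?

Lomuto partition with pivot = 18:

Initial array: [7, 7, 1, 16, 18]

arr[0]=7 <= 18: swap with position 0, array becomes [7, 7, 1, 16, 18]
arr[1]=7 <= 18: swap with position 1, array becomes [7, 7, 1, 16, 18]
arr[2]=1 <= 18: swap with position 2, array becomes [7, 7, 1, 16, 18]
arr[3]=16 <= 18: swap with position 3, array becomes [7, 7, 1, 16, 18]

Place pivot at position 4: [7, 7, 1, 16, 18]
Pivot position: 4

After partitioning with pivot 18, the array becomes [7, 7, 1, 16, 18]. The pivot is placed at index 4. All elements to the left of the pivot are <= 18, and all elements to the right are > 18.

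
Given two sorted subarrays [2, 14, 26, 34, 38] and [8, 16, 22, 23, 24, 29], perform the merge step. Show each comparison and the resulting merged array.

Merging process:

Compare 2 vs 8: take 2 from left. Merged: [2]
Compare 14 vs 8: take 8 from right. Merged: [2, 8]
Compare 14 vs 16: take 14 from left. Merged: [2, 8, 14]
Compare 26 vs 16: take 16 from right. Merged: [2, 8, 14, 16]
Compare 26 vs 22: take 22 from right. Merged: [2, 8, 14, 16, 22]
Compare 26 vs 23: take 23 from right. Merged: [2, 8, 14, 16, 22, 23]
Compare 26 vs 24: take 24 from right. Merged: [2, 8, 14, 16, 22, 23, 24]
Compare 26 vs 29: take 26 from left. Merged: [2, 8, 14, 16, 22, 23, 24, 26]
Compare 34 vs 29: take 29 from right. Merged: [2, 8, 14, 16, 22, 23, 24, 26, 29]
Append remaining from left: [34, 38]. Merged: [2, 8, 14, 16, 22, 23, 24, 26, 29, 34, 38]

Final merged array: [2, 8, 14, 16, 22, 23, 24, 26, 29, 34, 38]
Total comparisons: 9

The merged array is [2, 8, 14, 16, 22, 23, 24, 26, 29, 34, 38], requiring 9 comparisons. The merge step runs in O(n) time where n is the total number of elements.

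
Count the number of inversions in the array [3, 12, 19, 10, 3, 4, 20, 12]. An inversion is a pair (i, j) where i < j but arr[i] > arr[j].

Finding inversions in [3, 12, 19, 10, 3, 4, 20, 12]:

(1, 3): arr[1]=12 > arr[3]=10
(1, 4): arr[1]=12 > arr[4]=3
(1, 5): arr[1]=12 > arr[5]=4
(2, 3): arr[2]=19 > arr[3]=10
(2, 4): arr[2]=19 > arr[4]=3
(2, 5): arr[2]=19 > arr[5]=4
(2, 7): arr[2]=19 > arr[7]=12
(3, 4): arr[3]=10 > arr[4]=3
(3, 5): arr[3]=10 > arr[5]=4
(6, 7): arr[6]=20 > arr[7]=12

Total inversions: 10

The array has 10 inversion(s): (1,3), (1,4), (1,5), (2,3), (2,4), (2,5), (2,7), (3,4), (3,5), (6,7). Each pair (i,j) satisfies i < j and arr[i] > arr[j].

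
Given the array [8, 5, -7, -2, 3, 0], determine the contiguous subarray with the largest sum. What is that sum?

Using Kadane's algorithm on [8, 5, -7, -2, 3, 0]:

Scanning through the array:
Position 1 (value 5): max_ending_here = 13, max_so_far = 13
Position 2 (value -7): max_ending_here = 6, max_so_far = 13
Position 3 (value -2): max_ending_here = 4, max_so_far = 13
Position 4 (value 3): max_ending_here = 7, max_so_far = 13
Position 5 (value 0): max_ending_here = 7, max_so_far = 13

Maximum subarray: [8, 5]
Maximum sum: 13

The maximum subarray is [8, 5] with sum 13. This subarray runs from index 0 to index 1.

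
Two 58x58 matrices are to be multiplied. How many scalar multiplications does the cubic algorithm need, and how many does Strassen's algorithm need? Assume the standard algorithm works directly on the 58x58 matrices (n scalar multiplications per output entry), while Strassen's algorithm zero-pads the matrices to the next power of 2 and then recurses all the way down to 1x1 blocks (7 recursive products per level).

Matrix multiplication for 58x58 matrices:

Strassen's algorithm requires power-of-2 dimensions. Pad 58x58 to 64x64 (next power of 2).

Standard algorithm: 58^3 = 195112 multiplications
Strassen's algorithm: 7^(log2(64)) = 7^6 = 117649 multiplications
Savings: 195112 - 117649 = 77463 multiplications

Standard: 195112 multiplications (58^3). Strassen: 117649 multiplications (7^6, after padding to 64x64). Strassen reduces 8 recursive multiplications to 7 at each level.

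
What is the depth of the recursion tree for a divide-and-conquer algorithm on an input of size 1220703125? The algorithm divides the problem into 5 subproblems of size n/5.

For divide and conquer with division factor 5:

Problem sizes at each level:
Level 0: 1220703125
Level 1: 244140625
Level 2: 48828125
Level 3: 9765625
Level 4: 1953125
Level 5: 390625
Level 6: 78125
Level 7: 15625
Level 8: 3125
Level 9: 625
Level 10: 125
Level 11: 25
Level 12: 5
Level 13: 1

The root is level 0 and the size-1 base case is level 13 (the tree spans levels 0 through 13, i.e. 14 levels counting the root), so the depth is the number of divisions: log_5(1220703125) = 13

The recursion tree depth is log_5(1220703125) = 13. At each level, the problem size is divided by 5, so it takes 13 divisions to reduce to a base case of size 1. The algorithm makes 5 recursive calls at each level.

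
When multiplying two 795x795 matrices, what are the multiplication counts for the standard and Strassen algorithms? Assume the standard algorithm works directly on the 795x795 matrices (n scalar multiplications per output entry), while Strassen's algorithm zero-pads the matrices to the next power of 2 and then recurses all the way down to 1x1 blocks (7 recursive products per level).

Matrix multiplication for 795x795 matrices:

Strassen's algorithm requires power-of-2 dimensions. Pad 795x795 to 1024x1024 (next power of 2).

Standard algorithm: 795^3 = 502459875 multiplications
Strassen's algorithm: 7^(log2(1024)) = 7^10 = 282475249 multiplications
Savings: 502459875 - 282475249 = 219984626 multiplications

Standard: 502459875 multiplications (795^3). Strassen: 282475249 multiplications (7^10, after padding to 1024x1024). Strassen reduces 8 recursive multiplications to 7 at each level.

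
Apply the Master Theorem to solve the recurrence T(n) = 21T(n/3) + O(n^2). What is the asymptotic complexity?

Master Theorem for T(n) = 21T(n/3) + O(n^2):

a = 21, b = 3, c = 2
log_b(a) = log_3(21) = 2.7712

Case 1: c = 2 < log_3(21) = 2.7712
T(n) = O(n^(log_3 21))

For T(n) = 21T(n/3) + O(n^2): log_3(21) = 2.7712. This is Case 1 of the Master Theorem (c < log_b(a), work dominated by leaves), giving O(n^(log_3 21)).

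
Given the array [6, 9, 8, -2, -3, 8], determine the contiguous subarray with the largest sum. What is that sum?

Using Kadane's algorithm on [6, 9, 8, -2, -3, 8]:

Scanning through the array:
Position 1 (value 9): max_ending_here = 15, max_so_far = 15
Position 2 (value 8): max_ending_here = 23, max_so_far = 23
Position 3 (value -2): max_ending_here = 21, max_so_far = 23
Position 4 (value -3): max_ending_here = 18, max_so_far = 23
Position 5 (value 8): max_ending_here = 26, max_so_far = 26

Maximum subarray: [6, 9, 8, -2, -3, 8]
Maximum sum: 26

The maximum subarray is [6, 9, 8, -2, -3, 8] with sum 26. This subarray runs from index 0 to index 5.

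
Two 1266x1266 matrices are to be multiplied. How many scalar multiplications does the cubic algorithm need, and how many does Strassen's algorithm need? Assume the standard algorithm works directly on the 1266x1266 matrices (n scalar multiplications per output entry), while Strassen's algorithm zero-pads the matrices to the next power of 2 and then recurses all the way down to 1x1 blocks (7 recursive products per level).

Matrix multiplication for 1266x1266 matrices:

Strassen's algorithm requires power-of-2 dimensions. Pad 1266x1266 to 2048x2048 (next power of 2).

Standard algorithm: 1266^3 = 2029089096 multiplications
Strassen's algorithm: 7^(log2(2048)) = 7^11 = 1977326743 multiplications
Savings: 2029089096 - 1977326743 = 51762353 multiplications

Standard: 2029089096 multiplications (1266^3). Strassen: 1977326743 multiplications (7^11, after padding to 2048x2048). Strassen reduces 8 recursive multiplications to 7 at each level.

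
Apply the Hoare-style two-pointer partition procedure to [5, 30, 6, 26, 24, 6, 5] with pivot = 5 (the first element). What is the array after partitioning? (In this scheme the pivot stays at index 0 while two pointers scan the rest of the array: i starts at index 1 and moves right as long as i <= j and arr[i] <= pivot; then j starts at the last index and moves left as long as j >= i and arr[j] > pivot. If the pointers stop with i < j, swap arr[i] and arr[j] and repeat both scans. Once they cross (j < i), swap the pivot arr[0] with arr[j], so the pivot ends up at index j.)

Hoare-style two-pointer partition with pivot = 5:

Initial array: [5, 30, 6, 26, 24, 6, 5]

Pointers start at i = 1, j = 6.
i stops at index 1 (arr[1]=30 > 5), j stops at index 6 (arr[6]=5 <= 5): swap arr[1] and arr[6], array becomes [5, 5, 6, 26, 24, 6, 30]
i ends at 2, j ends at 1: the pointers have crossed (j < i), so scanning stops.

Swap pivot arr[0] with arr[1] to place pivot at position 1: [5, 5, 6, 26, 24, 6, 30]
Pivot position: 1

After partitioning with pivot 5, the array becomes [5, 5, 6, 26, 24, 6, 30]. The pivot is placed at index 1. All elements to the left of the pivot are <= 5, and all elements to the right are > 5.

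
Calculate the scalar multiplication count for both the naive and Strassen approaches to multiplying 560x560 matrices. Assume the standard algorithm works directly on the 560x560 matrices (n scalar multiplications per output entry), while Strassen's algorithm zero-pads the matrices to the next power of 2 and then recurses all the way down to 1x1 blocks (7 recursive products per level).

Matrix multiplication for 560x560 matrices:

Strassen's algorithm requires power-of-2 dimensions. Pad 560x560 to 1024x1024 (next power of 2).

Standard algorithm: 560^3 = 175616000 multiplications
Strassen's algorithm: 7^(log2(1024)) = 7^10 = 282475249 multiplications
Difference: 175616000 - 282475249 = -106859249 (Strassen uses MORE here due to padding overhead — for small or just-over-power-of-2 n, padding can outweigh the per-level savings)

Standard: 175616000 multiplications (560^3). Strassen: 282475249 multiplications (7^10, after padding to 1024x1024). Strassen reduces 8 recursive multiplications to 7 at each level.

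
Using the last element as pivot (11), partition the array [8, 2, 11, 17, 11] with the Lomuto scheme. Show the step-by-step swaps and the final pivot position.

Lomuto partition with pivot = 11:

Initial array: [8, 2, 11, 17, 11]

arr[0]=8 <= 11: swap with position 0, array becomes [8, 2, 11, 17, 11]
arr[1]=2 <= 11: swap with position 1, array becomes [8, 2, 11, 17, 11]
arr[2]=11 <= 11: swap with position 2, array becomes [8, 2, 11, 17, 11]
arr[3]=17 > 11: no swap

Place pivot at position 3: [8, 2, 11, 11, 17]
Pivot position: 3

After partitioning with pivot 11, the array becomes [8, 2, 11, 11, 17]. The pivot is placed at index 3. All elements to the left of the pivot are <= 11, and all elements to the right are > 11.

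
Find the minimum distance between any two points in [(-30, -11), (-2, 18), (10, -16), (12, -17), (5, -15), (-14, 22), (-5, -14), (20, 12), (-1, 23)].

Computing all pairwise distances among 9 points:

d((-30, -11), (-2, 18)) = 40.3113
d((-30, -11), (10, -16)) = 40.3113
d((-30, -11), (12, -17)) = 42.4264
d((-30, -11), (5, -15)) = 35.2278
d((-30, -11), (-14, 22)) = 36.6742
d((-30, -11), (-5, -14)) = 25.1794
d((-30, -11), (20, 12)) = 55.0364
d((-30, -11), (-1, 23)) = 44.6878
d((-2, 18), (10, -16)) = 36.0555
d((-2, 18), (12, -17)) = 37.6962
d((-2, 18), (5, -15)) = 33.7343
d((-2, 18), (-14, 22)) = 12.6491
d((-2, 18), (-5, -14)) = 32.1403
d((-2, 18), (20, 12)) = 22.8035
d((-2, 18), (-1, 23)) = 5.099
d((10, -16), (12, -17)) = 2.2361 <-- minimum
d((10, -16), (5, -15)) = 5.099
d((10, -16), (-14, 22)) = 44.9444
d((10, -16), (-5, -14)) = 15.1327
d((10, -16), (20, 12)) = 29.7321
d((10, -16), (-1, 23)) = 40.5216
d((12, -17), (5, -15)) = 7.2801
d((12, -17), (-14, 22)) = 46.8722
d((12, -17), (-5, -14)) = 17.2627
d((12, -17), (20, 12)) = 30.0832
d((12, -17), (-1, 23)) = 42.0595
d((5, -15), (-14, 22)) = 41.5933
d((5, -15), (-5, -14)) = 10.0499
d((5, -15), (20, 12)) = 30.8869
d((5, -15), (-1, 23)) = 38.4708
d((-14, 22), (-5, -14)) = 37.108
d((-14, 22), (20, 12)) = 35.4401
d((-14, 22), (-1, 23)) = 13.0384
d((-5, -14), (20, 12)) = 36.0694
d((-5, -14), (-1, 23)) = 37.2156
d((20, 12), (-1, 23)) = 23.7065

Closest pair: (10, -16) and (12, -17) with distance 2.2361

The closest pair is (10, -16) and (12, -17) with Euclidean distance 2.2361. For 9 points, brute-force pairwise comparison is shown above. For large n, the divide-and-conquer algorithm (sort by x, recurse on halves, check the dividing strip) achieves O(n log n).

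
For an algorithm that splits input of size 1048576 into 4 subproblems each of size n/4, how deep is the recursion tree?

For divide and conquer with division factor 4:

Problem sizes at each level:
Level 0: 1048576
Level 1: 262144
Level 2: 65536
Level 3: 16384
Level 4: 4096
Level 5: 1024
Level 6: 256
Level 7: 64
Level 8: 16
Level 9: 4
Level 10: 1

The root is level 0 and the size-1 base case is level 10 (the tree spans levels 0 through 10, i.e. 11 levels counting the root), so the depth is the number of divisions: log_4(1048576) = 10

The recursion tree depth is log_4(1048576) = 10. At each level, the problem size is divided by 4, so it takes 10 divisions to reduce to a base case of size 1. The algorithm makes 4 recursive calls at each level.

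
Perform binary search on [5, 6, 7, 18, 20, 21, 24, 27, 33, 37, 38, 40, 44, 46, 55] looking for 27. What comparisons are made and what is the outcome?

Binary search for 27 in [5, 6, 7, 18, 20, 21, 24, 27, 33, 37, 38, 40, 44, 46, 55]:

lo=0, hi=14, mid=7, arr[mid]=27 -> Found target at index 7!

Binary search finds 27 at index 7 after 1 comparisons. The search repeatedly halves the search space by comparing with the middle element.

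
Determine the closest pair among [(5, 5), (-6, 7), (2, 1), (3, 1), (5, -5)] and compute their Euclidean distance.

Computing all pairwise distances among 5 points:

d((5, 5), (-6, 7)) = 11.1803
d((5, 5), (2, 1)) = 5.0
d((5, 5), (3, 1)) = 4.4721
d((5, 5), (5, -5)) = 10.0
d((-6, 7), (2, 1)) = 10.0
d((-6, 7), (3, 1)) = 10.8167
d((-6, 7), (5, -5)) = 16.2788
d((2, 1), (3, 1)) = 1.0 <-- minimum
d((2, 1), (5, -5)) = 6.7082
d((3, 1), (5, -5)) = 6.3246

Closest pair: (2, 1) and (3, 1) with distance 1.0

The closest pair is (2, 1) and (3, 1) with Euclidean distance 1.0. For 5 points, brute-force pairwise comparison is shown above. For large n, the divide-and-conquer algorithm (sort by x, recurse on halves, check the dividing strip) achieves O(n log n).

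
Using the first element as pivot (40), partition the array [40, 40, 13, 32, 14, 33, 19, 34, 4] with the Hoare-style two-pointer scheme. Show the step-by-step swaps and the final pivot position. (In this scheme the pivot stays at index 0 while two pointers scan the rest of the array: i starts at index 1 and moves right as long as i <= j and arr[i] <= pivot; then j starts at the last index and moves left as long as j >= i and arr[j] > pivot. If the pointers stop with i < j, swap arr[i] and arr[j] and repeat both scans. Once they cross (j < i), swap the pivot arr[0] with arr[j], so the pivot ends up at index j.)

Hoare-style two-pointer partition with pivot = 40:

Initial array: [40, 40, 13, 32, 14, 33, 19, 34, 4]

Pointers start at i = 1, j = 8.
i ends at 9, j ends at 8: the pointers have crossed (j < i), so scanning stops.

Swap pivot arr[0] with arr[8] to place pivot at position 8: [4, 40, 13, 32, 14, 33, 19, 34, 40]
Pivot position: 8

After partitioning with pivot 40, the array becomes [4, 40, 13, 32, 14, 33, 19, 34, 40]. The pivot is placed at index 8. All elements to the left of the pivot are <= 40, and all elements to the right are > 40.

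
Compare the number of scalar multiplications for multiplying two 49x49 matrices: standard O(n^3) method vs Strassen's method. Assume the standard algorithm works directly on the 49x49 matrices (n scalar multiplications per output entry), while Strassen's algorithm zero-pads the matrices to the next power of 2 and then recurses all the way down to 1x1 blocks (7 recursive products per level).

Matrix multiplication for 49x49 matrices:

Strassen's algorithm requires power-of-2 dimensions. Pad 49x49 to 64x64 (next power of 2).

Standard algorithm: 49^3 = 117649 multiplications
Strassen's algorithm: 7^(log2(64)) = 7^6 = 117649 multiplications
Savings: 117649 - 117649 = 0 multiplications

Standard: 117649 multiplications (49^3). Strassen: 117649 multiplications (7^6, after padding to 64x64). Strassen reduces 8 recursive multiplications to 7 at each level.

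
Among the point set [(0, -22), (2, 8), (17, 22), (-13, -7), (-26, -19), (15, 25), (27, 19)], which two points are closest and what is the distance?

Computing all pairwise distances among 7 points:

d((0, -22), (2, 8)) = 30.0666
d((0, -22), (17, 22)) = 47.1699
d((0, -22), (-13, -7)) = 19.8494
d((0, -22), (-26, -19)) = 26.1725
d((0, -22), (15, 25)) = 49.3356
d((0, -22), (27, 19)) = 49.0918
d((2, 8), (17, 22)) = 20.5183
d((2, 8), (-13, -7)) = 21.2132
d((2, 8), (-26, -19)) = 38.8973
d((2, 8), (15, 25)) = 21.4009
d((2, 8), (27, 19)) = 27.313
d((17, 22), (-13, -7)) = 41.7253
d((17, 22), (-26, -19)) = 59.4138
d((17, 22), (15, 25)) = 3.6056 <-- minimum
d((17, 22), (27, 19)) = 10.4403
d((-13, -7), (-26, -19)) = 17.6918
d((-13, -7), (15, 25)) = 42.5206
d((-13, -7), (27, 19)) = 47.7074
d((-26, -19), (15, 25)) = 60.1415
d((-26, -19), (27, 19)) = 65.215
d((15, 25), (27, 19)) = 13.4164

Closest pair: (17, 22) and (15, 25) with distance 3.6056

The closest pair is (17, 22) and (15, 25) with Euclidean distance 3.6056. For 7 points, brute-force pairwise comparison is shown above. For large n, the divide-and-conquer algorithm (sort by x, recurse on halves, check the dividing strip) achieves O(n log n).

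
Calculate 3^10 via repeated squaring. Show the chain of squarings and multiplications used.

Computing 3^10 by squaring (build up from 3^1; each line after the first costs one multiplication):

3^1 = 3
3^2 = (3^1)^2 = 3^2 = 9
3^4 = (3^2)^2 = 9^2 = 81
3^5 = 3 * 3^4 = 3 * 81 = 243
3^10 = (3^5)^2 = 243^2 = 59049

Result: 59049
Multiplications needed: 4 (4 lines after 3^1)

3^10 = 59049. Using exponentiation by squaring, this requires 4 multiplications. The key idea: if the exponent is even, square the half-power; if odd, multiply by the base once.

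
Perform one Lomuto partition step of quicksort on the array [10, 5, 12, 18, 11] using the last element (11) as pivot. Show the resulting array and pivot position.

Lomuto partition with pivot = 11:

Initial array: [10, 5, 12, 18, 11]

arr[0]=10 <= 11: swap with position 0, array becomes [10, 5, 12, 18, 11]
arr[1]=5 <= 11: swap with position 1, array becomes [10, 5, 12, 18, 11]
arr[2]=12 > 11: no swap
arr[3]=18 > 11: no swap

Place pivot at position 2: [10, 5, 11, 18, 12]
Pivot position: 2

After partitioning with pivot 11, the array becomes [10, 5, 11, 18, 12]. The pivot is placed at index 2. All elements to the left of the pivot are <= 11, and all elements to the right are > 11.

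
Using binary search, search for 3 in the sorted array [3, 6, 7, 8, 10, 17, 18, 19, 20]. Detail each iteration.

Binary search for 3 in [3, 6, 7, 8, 10, 17, 18, 19, 20]:

lo=0, hi=8, mid=4, arr[mid]=10 -> 10 > 3, search left half
lo=0, hi=3, mid=1, arr[mid]=6 -> 6 > 3, search left half
lo=0, hi=0, mid=0, arr[mid]=3 -> Found target at index 0!

Binary search finds 3 at index 0 after 3 comparisons. The search repeatedly halves the search space by comparing with the middle element.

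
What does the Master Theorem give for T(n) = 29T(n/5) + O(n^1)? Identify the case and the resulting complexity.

Master Theorem for T(n) = 29T(n/5) + O(n^1):

a = 29, b = 5, c = 1
log_b(a) = log_5(29) = 2.0922

Case 1: c = 1 < log_5(29) = 2.0922
T(n) = O(n^(log_5 29))

For T(n) = 29T(n/5) + O(n^1): log_5(29) = 2.0922. This is Case 1 of the Master Theorem (c < log_b(a), work dominated by leaves), giving O(n^(log_5 29)).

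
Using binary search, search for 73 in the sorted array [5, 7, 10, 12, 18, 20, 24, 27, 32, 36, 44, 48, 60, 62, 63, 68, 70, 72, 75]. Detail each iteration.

Binary search for 73 in [5, 7, 10, 12, 18, 20, 24, 27, 32, 36, 44, 48, 60, 62, 63, 68, 70, 72, 75]:

lo=0, hi=18, mid=9, arr[mid]=36 -> 36 < 73, search right half
lo=10, hi=18, mid=14, arr[mid]=63 -> 63 < 73, search right half
lo=15, hi=18, mid=16, arr[mid]=70 -> 70 < 73, search right half
lo=17, hi=18, mid=17, arr[mid]=72 -> 72 < 73, search right half
lo=18, hi=18, mid=18, arr[mid]=75 -> 75 > 73, search left half
lo=18 > hi=17, target 73 not found

Binary search determines that 73 is not in the array after 5 comparisons. The search space was exhausted without finding the target.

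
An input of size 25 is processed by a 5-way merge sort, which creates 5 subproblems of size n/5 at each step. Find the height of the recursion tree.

For divide and conquer with division factor 5:

Problem sizes at each level:
Level 0: 25
Level 1: 5
Level 2: 1

The root is level 0 and the size-1 base case is level 2 (the tree spans levels 0 through 2, i.e. 3 levels counting the root), so the depth is the number of divisions: log_5(25) = 2

The recursion tree depth is log_5(25) = 2. At each level, the problem size is divided by 5, so it takes 2 divisions to reduce to a base case of size 1. The algorithm makes 5 recursive calls at each level.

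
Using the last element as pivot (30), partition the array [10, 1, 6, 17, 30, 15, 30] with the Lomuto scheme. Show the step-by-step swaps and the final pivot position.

Lomuto partition with pivot = 30:

Initial array: [10, 1, 6, 17, 30, 15, 30]

arr[0]=10 <= 30: swap with position 0, array becomes [10, 1, 6, 17, 30, 15, 30]
arr[1]=1 <= 30: swap with position 1, array becomes [10, 1, 6, 17, 30, 15, 30]
arr[2]=6 <= 30: swap with position 2, array becomes [10, 1, 6, 17, 30, 15, 30]
arr[3]=17 <= 30: swap with position 3, array becomes [10, 1, 6, 17, 30, 15, 30]
arr[4]=30 <= 30: swap with position 4, array becomes [10, 1, 6, 17, 30, 15, 30]
arr[5]=15 <= 30: swap with position 5, array becomes [10, 1, 6, 17, 30, 15, 30]

Place pivot at position 6: [10, 1, 6, 17, 30, 15, 30]
Pivot position: 6

After partitioning with pivot 30, the array becomes [10, 1, 6, 17, 30, 15, 30]. The pivot is placed at index 6. All elements to the left of the pivot are <= 30, and all elements to the right are > 30.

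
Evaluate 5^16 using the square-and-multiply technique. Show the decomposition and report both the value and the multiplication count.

Computing 5^16 by squaring (build up from 5^1; each line after the first costs one multiplication):

5^1 = 5
5^2 = (5^1)^2 = 5^2 = 25
5^4 = (5^2)^2 = 25^2 = 625
5^8 = (5^4)^2 = 625^2 = 390625
5^16 = (5^8)^2 = 390625^2 = 152587890625

Result: 152587890625
Multiplications needed: 4 (4 lines after 5^1)

5^16 = 152587890625. Using exponentiation by squaring, this requires 4 multiplications. The key idea: if the exponent is even, square the half-power; if odd, multiply by the base once.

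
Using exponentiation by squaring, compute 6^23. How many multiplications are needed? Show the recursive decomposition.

Computing 6^23 by squaring (build up from 6^1; each line after the first costs one multiplication):

6^1 = 6
6^2 = (6^1)^2 = 6^2 = 36
6^4 = (6^2)^2 = 36^2 = 1296
6^5 = 6 * 6^4 = 6 * 1296 = 7776
6^10 = (6^5)^2 = 7776^2 = 60466176
6^11 = 6 * 6^10 = 6 * 60466176 = 362797056
6^22 = (6^11)^2 = 362797056^2 = 131621703842267136
6^23 = 6 * 6^22 = 6 * 131621703842267136 = 789730223053602816

Result: 789730223053602816
Multiplications needed: 7 (7 lines after 6^1)

6^23 = 789730223053602816. Using exponentiation by squaring, this requires 7 multiplications. The key idea: if the exponent is even, square the half-power; if odd, multiply by the base once.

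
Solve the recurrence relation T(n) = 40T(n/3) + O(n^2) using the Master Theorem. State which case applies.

Master Theorem for T(n) = 40T(n/3) + O(n^2):

a = 40, b = 3, c = 2
log_b(a) = log_3(40) = 3.3578

Case 1: c = 2 < log_3(40) = 3.3578
T(n) = O(n^(log_3 40))

For T(n) = 40T(n/3) + O(n^2): log_3(40) = 3.3578. This is Case 1 of the Master Theorem (c < log_b(a), work dominated by leaves), giving O(n^(log_3 40)).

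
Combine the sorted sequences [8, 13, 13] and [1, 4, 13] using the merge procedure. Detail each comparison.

Merging process:

Compare 8 vs 1: take 1 from right. Merged: [1]
Compare 8 vs 4: take 4 from right. Merged: [1, 4]
Compare 8 vs 13: take 8 from left. Merged: [1, 4, 8]
Compare 13 vs 13: take 13 from left. Merged: [1, 4, 8, 13]
Compare 13 vs 13: take 13 from left. Merged: [1, 4, 8, 13, 13]
Append remaining from right: [13]. Merged: [1, 4, 8, 13, 13, 13]

Final merged array: [1, 4, 8, 13, 13, 13]
Total comparisons: 5

The merged array is [1, 4, 8, 13, 13, 13], requiring 5 comparisons. The merge step runs in O(n) time where n is the total number of elements.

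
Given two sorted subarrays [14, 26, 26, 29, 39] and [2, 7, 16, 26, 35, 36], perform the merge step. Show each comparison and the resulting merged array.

Merging process:

Compare 14 vs 2: take 2 from right. Merged: [2]
Compare 14 vs 7: take 7 from right. Merged: [2, 7]
Compare 14 vs 16: take 14 from left. Merged: [2, 7, 14]
Compare 26 vs 16: take 16 from right. Merged: [2, 7, 14, 16]
Compare 26 vs 26: take 26 from left. Merged: [2, 7, 14, 16, 26]
Compare 26 vs 26: take 26 from left. Merged: [2, 7, 14, 16, 26, 26]
Compare 29 vs 26: take 26 from right. Merged: [2, 7, 14, 16, 26, 26, 26]
Compare 29 vs 35: take 29 from left. Merged: [2, 7, 14, 16, 26, 26, 26, 29]
Compare 39 vs 35: take 35 from right. Merged: [2, 7, 14, 16, 26, 26, 26, 29, 35]
Compare 39 vs 36: take 36 from right. Merged: [2, 7, 14, 16, 26, 26, 26, 29, 35, 36]
Append remaining from left: [39]. Merged: [2, 7, 14, 16, 26, 26, 26, 29, 35, 36, 39]

Final merged array: [2, 7, 14, 16, 26, 26, 26, 29, 35, 36, 39]
Total comparisons: 10

The merged array is [2, 7, 14, 16, 26, 26, 26, 29, 35, 36, 39], requiring 10 comparisons. The merge step runs in O(n) time where n is the total number of elements.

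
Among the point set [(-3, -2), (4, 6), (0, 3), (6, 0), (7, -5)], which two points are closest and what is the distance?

Computing all pairwise distances among 5 points:

d((-3, -2), (4, 6)) = 10.6301
d((-3, -2), (0, 3)) = 5.831
d((-3, -2), (6, 0)) = 9.2195
d((-3, -2), (7, -5)) = 10.4403
d((4, 6), (0, 3)) = 5.0 <-- minimum
d((4, 6), (6, 0)) = 6.3246
d((4, 6), (7, -5)) = 11.4018
d((0, 3), (6, 0)) = 6.7082
d((0, 3), (7, -5)) = 10.6301
d((6, 0), (7, -5)) = 5.099

Closest pair: (4, 6) and (0, 3) with distance 5.0

The closest pair is (4, 6) and (0, 3) with Euclidean distance 5.0. For 5 points, brute-force pairwise comparison is shown above. For large n, the divide-and-conquer algorithm (sort by x, recurse on halves, check the dividing strip) achieves O(n log n).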